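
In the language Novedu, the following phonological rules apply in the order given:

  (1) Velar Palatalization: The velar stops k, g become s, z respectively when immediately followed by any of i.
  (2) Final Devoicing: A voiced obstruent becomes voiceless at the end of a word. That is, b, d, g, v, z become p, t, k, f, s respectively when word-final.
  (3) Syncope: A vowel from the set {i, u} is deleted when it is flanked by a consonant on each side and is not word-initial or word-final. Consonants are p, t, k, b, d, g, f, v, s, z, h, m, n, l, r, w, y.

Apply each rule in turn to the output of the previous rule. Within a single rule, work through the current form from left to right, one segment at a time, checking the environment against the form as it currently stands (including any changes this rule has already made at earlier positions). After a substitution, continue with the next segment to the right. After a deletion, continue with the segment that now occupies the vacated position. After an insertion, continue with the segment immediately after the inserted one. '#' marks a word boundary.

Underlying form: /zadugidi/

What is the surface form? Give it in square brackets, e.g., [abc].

[zadzdi]

(1) Velar Palatalization: [zadugidi] → [zaduzidi]
(2) Final Devoicing: no change — [zaduzidi]
(3) Syncope: [zaduzidi] → [zadzdi]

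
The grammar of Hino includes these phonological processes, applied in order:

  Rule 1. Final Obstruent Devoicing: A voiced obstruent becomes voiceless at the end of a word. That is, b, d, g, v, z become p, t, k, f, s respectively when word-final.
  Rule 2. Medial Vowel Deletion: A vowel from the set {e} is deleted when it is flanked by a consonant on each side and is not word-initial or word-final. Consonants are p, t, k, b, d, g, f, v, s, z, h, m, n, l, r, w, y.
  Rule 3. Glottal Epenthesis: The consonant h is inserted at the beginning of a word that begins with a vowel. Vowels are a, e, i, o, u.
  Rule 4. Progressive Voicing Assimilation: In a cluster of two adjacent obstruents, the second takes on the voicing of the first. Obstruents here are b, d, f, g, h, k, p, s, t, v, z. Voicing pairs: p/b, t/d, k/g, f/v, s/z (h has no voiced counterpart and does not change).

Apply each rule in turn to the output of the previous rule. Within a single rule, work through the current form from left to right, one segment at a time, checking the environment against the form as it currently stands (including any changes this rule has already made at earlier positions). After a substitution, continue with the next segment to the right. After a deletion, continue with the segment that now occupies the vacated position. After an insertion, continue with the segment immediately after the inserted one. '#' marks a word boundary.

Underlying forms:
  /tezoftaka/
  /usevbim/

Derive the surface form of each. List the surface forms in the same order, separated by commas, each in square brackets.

/tezoftaka/:
  Rule 1 Final Obstruent Devoicing: no change — [tezoftaka]
  Rule 2 Medial Vowel Deletion: [tezoftaka] → [tzoftaka]
  Rule 3 Glottal Epenthesis: no change — [tzoftaka]
  Rule 4 Progressive Voicing Assimilation: [tzoftaka] → [tsoftaka]
/usevbim/:
  Rule 1 Final Obstruent Devoicing: no change — [usevbim]
  Rule 2 Medial Vowel Deletion: [usevbim] → [usvbim]
  Rule 3 Glottal Epenthesis: [usvbim] → [husvbim]
  Rule 4 Progressive Voicing Assimilation: [husvbim] → [husfpim]

[tsoftaka], [husfpim]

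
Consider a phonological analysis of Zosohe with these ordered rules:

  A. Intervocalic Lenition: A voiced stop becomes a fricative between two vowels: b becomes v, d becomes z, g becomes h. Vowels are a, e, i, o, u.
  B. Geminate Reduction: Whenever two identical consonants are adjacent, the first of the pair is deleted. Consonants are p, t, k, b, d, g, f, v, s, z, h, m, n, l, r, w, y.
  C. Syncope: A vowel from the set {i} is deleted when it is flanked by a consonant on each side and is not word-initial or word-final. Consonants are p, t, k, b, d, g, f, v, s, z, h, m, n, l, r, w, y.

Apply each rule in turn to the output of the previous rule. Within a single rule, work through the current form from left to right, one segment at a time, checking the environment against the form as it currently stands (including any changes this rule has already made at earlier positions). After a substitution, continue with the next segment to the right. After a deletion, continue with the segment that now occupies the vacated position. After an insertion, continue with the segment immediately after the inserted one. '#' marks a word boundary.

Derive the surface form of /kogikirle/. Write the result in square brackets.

A Intervocalic Lenition: [kogikirle] → [kohikirle]
B Geminate Reduction: no change — [kohikirle]
C Syncope: [kohikirle] → [kohkrle]

[kohkrle]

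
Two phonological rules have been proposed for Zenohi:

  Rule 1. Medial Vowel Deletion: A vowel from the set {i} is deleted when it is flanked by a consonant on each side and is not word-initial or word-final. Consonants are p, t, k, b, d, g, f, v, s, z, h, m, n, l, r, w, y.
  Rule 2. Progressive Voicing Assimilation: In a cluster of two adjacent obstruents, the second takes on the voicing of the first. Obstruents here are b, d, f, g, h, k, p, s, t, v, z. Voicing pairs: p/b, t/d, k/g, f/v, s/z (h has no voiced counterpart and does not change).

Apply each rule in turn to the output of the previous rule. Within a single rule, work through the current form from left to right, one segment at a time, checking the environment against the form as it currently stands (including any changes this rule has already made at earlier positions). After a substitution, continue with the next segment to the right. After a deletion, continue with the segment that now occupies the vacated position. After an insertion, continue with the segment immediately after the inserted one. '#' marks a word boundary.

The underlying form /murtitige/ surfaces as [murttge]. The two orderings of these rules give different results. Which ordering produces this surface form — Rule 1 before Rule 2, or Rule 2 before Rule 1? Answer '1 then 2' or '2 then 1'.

Order 1 then 2:
  1 Medial Vowel Deletion: [murtitige] → [murttge]
  2 Progressive Voicing Assimilation: [murttge] → [murttke]
  result: [murttke]
Order 2 then 1:
  2 Progressive Voicing Assimilation: no change — [murtitige]
  1 Medial Vowel Deletion: [murtitige] → [murttge]
  result: [murttge]

2 then 1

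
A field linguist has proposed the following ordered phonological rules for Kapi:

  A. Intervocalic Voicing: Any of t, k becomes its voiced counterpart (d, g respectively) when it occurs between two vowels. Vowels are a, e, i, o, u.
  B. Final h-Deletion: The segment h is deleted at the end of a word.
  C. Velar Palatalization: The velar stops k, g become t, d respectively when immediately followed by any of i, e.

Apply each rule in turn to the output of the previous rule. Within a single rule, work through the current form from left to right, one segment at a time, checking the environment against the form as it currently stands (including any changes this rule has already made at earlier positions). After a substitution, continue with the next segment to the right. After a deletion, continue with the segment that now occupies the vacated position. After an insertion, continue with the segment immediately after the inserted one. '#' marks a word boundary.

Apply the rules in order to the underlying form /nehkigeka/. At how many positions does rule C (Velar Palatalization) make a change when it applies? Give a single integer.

A Intervocalic Voicing: [nehkigeka] → [nehkigega]
B Final h-Deletion: no change — [nehkigega]
C Velar Palatalization: [nehkigega] → [nehtidega]
Rule C changed 2 position(s).

2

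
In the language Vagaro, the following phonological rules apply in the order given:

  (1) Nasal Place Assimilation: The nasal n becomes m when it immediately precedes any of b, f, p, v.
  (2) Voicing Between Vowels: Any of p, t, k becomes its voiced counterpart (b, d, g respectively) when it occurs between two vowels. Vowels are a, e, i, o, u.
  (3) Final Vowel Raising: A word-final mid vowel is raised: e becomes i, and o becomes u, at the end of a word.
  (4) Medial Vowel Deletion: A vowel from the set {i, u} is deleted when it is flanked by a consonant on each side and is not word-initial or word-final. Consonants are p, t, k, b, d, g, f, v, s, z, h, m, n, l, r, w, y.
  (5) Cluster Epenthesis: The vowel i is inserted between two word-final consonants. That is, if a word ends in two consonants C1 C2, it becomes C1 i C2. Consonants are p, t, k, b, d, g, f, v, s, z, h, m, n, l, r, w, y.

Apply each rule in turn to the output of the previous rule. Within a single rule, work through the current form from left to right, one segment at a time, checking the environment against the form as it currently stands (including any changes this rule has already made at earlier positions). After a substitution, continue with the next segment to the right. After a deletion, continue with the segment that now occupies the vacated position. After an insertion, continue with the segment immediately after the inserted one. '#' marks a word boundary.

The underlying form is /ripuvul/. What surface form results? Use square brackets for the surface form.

[rbvil]

(1) Nasal Place Assimilation: no change — [ripuvul]
(2) Voicing Between Vowels: [ripuvul] → [ribuvul]
(3) Final Vowel Raising: no change — [ribuvul]
(4) Medial Vowel Deletion: [ribuvul] → [rbvl]
(5) Cluster Epenthesis: [rbvl] → [rbvil]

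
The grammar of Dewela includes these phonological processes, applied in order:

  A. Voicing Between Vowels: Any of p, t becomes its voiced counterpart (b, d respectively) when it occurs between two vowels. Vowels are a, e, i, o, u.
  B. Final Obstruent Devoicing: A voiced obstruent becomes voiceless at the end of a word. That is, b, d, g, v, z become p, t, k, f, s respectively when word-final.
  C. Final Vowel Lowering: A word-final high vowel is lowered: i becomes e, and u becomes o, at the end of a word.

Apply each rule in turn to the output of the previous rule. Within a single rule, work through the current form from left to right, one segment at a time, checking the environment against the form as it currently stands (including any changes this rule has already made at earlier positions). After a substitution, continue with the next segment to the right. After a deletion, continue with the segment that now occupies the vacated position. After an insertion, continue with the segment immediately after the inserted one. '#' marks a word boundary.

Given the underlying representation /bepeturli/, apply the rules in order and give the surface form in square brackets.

A Voicing Between Vowels: [bepeturli] → [bebedurli]
B Final Obstruent Devoicing: no change — [bebedurli]
C Final Vowel Lowering: [bebedurli] → [bebedurle]

[bebedurle]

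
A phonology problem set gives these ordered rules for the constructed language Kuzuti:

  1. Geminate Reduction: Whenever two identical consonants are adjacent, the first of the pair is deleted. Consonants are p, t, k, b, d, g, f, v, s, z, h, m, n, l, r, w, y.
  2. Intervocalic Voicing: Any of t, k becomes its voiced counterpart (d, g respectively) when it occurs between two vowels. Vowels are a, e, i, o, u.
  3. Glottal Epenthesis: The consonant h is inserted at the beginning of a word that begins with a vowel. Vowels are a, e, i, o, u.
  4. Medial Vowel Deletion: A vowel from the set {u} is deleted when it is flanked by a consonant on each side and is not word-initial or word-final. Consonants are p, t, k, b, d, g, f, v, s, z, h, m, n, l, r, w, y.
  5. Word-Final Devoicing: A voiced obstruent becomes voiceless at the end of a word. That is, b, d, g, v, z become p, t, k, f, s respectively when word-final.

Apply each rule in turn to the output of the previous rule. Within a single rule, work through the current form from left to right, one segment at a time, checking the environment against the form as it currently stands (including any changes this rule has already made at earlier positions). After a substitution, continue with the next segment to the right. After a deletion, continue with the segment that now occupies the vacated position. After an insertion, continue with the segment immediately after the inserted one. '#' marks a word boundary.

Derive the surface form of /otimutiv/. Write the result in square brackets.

1 Geminate Reduction: no change — [otimutiv]
2 Intervocalic Voicing: [otimutiv] → [odimudiv]
3 Glottal Epenthesis: [odimudiv] → [hodimudiv]
4 Medial Vowel Deletion: [hodimudiv] → [hodimdiv]
5 Word-Final Devoicing: [hodimdiv] → [hodimdif]

[hodimdif]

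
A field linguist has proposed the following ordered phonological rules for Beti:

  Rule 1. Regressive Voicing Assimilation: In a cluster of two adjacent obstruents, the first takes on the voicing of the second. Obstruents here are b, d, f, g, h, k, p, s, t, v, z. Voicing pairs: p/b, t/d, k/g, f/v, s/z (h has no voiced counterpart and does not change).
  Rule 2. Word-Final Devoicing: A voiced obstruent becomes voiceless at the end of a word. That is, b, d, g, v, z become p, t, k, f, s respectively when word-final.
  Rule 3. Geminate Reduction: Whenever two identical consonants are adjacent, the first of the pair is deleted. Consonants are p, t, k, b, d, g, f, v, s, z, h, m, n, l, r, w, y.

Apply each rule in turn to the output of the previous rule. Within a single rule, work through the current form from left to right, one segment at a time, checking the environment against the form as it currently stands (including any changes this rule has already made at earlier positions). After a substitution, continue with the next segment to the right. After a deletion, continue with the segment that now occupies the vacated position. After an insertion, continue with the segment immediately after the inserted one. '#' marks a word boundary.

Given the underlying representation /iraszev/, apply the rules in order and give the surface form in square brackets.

[irazef]

Rule 1 Regressive Voicing Assimilation: [iraszev] → [irazzev]
Rule 2 Word-Final Devoicing: [irazzev] → [irazzef]
Rule 3 Geminate Reduction: [irazzef] → [irazef]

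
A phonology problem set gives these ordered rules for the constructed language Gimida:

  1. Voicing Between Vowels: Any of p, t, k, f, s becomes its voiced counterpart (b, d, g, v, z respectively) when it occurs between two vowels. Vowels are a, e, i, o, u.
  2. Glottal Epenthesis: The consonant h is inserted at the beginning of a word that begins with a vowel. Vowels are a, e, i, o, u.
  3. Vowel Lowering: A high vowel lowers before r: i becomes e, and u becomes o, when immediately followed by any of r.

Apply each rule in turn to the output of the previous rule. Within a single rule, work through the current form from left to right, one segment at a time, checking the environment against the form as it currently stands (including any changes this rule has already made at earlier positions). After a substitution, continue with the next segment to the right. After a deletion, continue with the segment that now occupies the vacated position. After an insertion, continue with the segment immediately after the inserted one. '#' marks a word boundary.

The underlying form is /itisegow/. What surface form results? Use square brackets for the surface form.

[hidizegow]

1 Voicing Between Vowels: [itisegow] → [idizegow]
2 Glottal Epenthesis: [idizegow] → [hidizegow]
3 Vowel Lowering: no change — [hidizegow]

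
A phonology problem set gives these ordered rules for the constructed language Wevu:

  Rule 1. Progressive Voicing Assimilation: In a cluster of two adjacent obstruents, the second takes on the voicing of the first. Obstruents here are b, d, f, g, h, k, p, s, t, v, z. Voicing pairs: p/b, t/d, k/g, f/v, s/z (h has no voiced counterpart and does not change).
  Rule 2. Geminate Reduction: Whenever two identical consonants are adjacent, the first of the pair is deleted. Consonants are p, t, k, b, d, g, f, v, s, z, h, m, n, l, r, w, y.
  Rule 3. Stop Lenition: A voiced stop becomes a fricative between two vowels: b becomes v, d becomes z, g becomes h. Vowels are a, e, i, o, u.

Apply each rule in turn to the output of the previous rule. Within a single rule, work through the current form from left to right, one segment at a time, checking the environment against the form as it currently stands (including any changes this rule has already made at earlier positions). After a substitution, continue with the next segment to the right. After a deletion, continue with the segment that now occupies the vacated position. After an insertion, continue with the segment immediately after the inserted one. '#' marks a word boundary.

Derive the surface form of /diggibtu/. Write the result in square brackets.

Rule 1 Progressive Voicing Assimilation: [diggibtu] → [diggibdu]
Rule 2 Geminate Reduction: [diggibdu] → [digibdu]
Rule 3 Stop Lenition: [digibdu] → [dihibdu]

[dihibdu]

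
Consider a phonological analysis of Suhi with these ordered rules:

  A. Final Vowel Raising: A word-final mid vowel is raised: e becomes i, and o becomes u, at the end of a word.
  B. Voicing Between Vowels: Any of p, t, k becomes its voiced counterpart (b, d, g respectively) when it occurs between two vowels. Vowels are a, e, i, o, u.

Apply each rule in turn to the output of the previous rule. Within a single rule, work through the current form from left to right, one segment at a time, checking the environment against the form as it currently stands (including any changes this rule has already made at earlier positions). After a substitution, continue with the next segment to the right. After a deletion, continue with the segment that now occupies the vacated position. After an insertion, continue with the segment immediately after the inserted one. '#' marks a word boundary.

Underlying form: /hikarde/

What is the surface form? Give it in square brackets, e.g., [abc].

[higardi]

A Final Vowel Raising: [hikarde] → [hikardi]
B Voicing Between Vowels: [hikardi] → [higardi]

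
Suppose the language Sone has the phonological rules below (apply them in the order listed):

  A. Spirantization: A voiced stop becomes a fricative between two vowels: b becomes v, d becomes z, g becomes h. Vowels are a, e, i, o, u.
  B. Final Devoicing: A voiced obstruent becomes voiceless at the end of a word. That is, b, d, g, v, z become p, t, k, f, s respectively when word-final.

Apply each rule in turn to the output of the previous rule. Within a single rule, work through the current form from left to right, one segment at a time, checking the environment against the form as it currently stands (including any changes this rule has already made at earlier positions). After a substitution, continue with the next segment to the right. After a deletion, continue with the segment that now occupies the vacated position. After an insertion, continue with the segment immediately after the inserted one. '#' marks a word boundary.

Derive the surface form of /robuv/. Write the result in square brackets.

[rovuf]

A Spirantization: [robuv] → [rovuv]
B Final Devoicing: [rovuv] → [rovuf]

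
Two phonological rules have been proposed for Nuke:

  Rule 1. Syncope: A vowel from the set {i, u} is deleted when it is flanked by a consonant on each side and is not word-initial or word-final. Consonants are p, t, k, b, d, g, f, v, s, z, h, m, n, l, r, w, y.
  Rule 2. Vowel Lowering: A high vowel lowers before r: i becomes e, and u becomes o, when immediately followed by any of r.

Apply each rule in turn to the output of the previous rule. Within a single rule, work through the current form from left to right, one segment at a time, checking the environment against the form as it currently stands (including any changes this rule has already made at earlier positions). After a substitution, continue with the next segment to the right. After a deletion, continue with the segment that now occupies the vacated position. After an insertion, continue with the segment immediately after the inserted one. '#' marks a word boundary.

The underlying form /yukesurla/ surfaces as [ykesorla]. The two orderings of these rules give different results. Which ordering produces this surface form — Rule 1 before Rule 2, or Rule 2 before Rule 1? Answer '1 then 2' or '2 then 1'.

Order 1 then 2:
  1 Syncope: [yukesurla] → [ykesrla]
  2 Vowel Lowering: no change — [ykesrla]
  result: [ykesrla]
Order 2 then 1:
  2 Vowel Lowering: [yukesurla] → [yukesorla]
  1 Syncope: [yukesorla] → [ykesorla]
  result: [ykesorla]

2 then 1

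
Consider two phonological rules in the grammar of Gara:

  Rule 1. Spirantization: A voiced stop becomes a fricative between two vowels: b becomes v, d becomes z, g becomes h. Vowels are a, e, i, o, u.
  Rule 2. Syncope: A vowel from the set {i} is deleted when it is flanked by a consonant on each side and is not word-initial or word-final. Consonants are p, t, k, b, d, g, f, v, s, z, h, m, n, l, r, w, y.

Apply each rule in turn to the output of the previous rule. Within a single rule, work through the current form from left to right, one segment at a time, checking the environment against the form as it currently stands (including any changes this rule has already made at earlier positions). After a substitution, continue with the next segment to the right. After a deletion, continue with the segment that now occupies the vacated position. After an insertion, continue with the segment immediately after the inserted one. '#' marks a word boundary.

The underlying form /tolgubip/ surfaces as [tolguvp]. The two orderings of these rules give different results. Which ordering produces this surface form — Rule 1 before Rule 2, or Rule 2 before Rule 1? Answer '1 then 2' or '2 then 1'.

Order 1 then 2:
  1 Spirantization: [tolgubip] → [tolguvip]
  2 Syncope: [tolguvip] → [tolguvp]
  result: [tolguvp]
Order 2 then 1:
  2 Syncope: [tolgubip] → [tolgubp]
  1 Spirantization: no change — [tolgubp]
  result: [tolgubp]

1 then 2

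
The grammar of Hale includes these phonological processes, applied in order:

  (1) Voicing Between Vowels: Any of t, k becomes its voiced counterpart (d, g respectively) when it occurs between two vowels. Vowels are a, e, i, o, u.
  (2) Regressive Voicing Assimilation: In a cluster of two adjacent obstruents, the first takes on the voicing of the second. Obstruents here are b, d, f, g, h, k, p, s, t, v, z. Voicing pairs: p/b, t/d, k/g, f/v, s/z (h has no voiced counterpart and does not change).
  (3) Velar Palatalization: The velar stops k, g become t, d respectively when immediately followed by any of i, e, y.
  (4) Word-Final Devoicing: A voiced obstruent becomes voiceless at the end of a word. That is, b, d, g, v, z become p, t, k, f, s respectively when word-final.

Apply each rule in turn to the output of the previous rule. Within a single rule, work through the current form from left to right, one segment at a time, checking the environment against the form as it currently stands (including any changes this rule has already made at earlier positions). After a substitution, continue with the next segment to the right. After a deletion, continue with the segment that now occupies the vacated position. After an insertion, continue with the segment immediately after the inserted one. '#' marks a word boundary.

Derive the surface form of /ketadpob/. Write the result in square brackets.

(1) Voicing Between Vowels: [ketadpob] → [kedadpob]
(2) Regressive Voicing Assimilation: [kedadpob] → [kedatpob]
(3) Velar Palatalization: [kedatpob] → [tedatpob]
(4) Word-Final Devoicing: [tedatpob] → [tedatpop]

[tedatpop]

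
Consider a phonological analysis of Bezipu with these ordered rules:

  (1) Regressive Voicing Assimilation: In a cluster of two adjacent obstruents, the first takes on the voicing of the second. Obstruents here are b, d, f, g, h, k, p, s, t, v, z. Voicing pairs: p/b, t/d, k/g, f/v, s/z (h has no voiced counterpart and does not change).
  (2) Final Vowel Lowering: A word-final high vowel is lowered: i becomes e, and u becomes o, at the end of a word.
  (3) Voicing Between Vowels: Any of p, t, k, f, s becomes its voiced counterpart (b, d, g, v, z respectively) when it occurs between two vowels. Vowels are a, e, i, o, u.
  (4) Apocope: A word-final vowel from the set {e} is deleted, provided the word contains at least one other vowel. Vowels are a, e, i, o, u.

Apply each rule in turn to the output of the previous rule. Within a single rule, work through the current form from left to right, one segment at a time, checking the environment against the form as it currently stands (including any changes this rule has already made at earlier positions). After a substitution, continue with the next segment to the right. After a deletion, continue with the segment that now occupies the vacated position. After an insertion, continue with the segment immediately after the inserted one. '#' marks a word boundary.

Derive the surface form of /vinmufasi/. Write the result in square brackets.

[vinmuvaz]

(1) Regressive Voicing Assimilation: no change — [vinmufasi]
(2) Final Vowel Lowering: [vinmufasi] → [vinmufase]
(3) Voicing Between Vowels: [vinmufase] → [vinmuvaze]
(4) Apocope: [vinmuvaze] → [vinmuvaz]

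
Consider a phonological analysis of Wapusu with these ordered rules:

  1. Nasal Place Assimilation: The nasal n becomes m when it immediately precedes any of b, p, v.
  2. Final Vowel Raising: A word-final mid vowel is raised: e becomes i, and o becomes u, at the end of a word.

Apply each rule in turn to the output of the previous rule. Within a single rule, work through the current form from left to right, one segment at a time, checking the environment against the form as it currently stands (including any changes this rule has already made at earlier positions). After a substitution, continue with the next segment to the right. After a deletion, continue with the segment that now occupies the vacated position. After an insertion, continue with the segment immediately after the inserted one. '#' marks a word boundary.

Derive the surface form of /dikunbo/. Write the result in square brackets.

[dikumbu]

1 Nasal Place Assimilation: [dikunbo] → [dikumbo]
2 Final Vowel Raising: [dikumbo] → [dikumbu]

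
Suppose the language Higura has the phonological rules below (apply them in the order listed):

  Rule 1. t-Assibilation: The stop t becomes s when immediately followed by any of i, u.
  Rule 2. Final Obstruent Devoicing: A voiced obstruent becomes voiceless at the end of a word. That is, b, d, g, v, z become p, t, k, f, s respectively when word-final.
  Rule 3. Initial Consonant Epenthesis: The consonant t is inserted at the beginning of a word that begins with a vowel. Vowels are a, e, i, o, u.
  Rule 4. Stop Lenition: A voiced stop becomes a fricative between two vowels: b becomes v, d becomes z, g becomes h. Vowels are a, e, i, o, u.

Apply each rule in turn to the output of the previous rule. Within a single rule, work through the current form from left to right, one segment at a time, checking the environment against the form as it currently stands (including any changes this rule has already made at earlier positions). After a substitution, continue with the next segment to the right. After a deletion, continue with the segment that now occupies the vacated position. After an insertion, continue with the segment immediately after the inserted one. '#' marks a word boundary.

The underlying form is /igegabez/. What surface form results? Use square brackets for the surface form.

[tihehaves]

Rule 1 t-Assibilation: no change — [igegabez]
Rule 2 Final Obstruent Devoicing: [igegabez] → [igegabes]
Rule 3 Initial Consonant Epenthesis: [igegabes] → [tigegabes]
Rule 4 Stop Lenition: [tigegabes] → [tihehaves]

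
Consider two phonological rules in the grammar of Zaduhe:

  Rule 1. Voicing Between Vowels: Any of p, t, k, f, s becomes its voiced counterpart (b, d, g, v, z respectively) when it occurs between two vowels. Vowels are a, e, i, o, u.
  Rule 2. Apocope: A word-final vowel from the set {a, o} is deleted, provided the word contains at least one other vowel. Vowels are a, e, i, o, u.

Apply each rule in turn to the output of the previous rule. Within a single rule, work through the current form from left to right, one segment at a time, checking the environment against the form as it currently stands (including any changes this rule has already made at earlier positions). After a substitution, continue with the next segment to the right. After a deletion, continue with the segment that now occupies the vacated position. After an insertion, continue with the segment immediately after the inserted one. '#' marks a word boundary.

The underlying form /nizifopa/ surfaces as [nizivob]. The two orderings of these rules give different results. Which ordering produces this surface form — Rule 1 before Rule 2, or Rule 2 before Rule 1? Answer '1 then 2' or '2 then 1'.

1 then 2

Order 1 then 2:
  1 Voicing Between Vowels: [nizifopa] → [nizivoba]
  2 Apocope: [nizivoba] → [nizivob]
  result: [nizivob]
Order 2 then 1:
  2 Apocope: [nizifopa] → [nizifop]
  1 Voicing Between Vowels: [nizifop] → [nizivop]
  result: [nizivop]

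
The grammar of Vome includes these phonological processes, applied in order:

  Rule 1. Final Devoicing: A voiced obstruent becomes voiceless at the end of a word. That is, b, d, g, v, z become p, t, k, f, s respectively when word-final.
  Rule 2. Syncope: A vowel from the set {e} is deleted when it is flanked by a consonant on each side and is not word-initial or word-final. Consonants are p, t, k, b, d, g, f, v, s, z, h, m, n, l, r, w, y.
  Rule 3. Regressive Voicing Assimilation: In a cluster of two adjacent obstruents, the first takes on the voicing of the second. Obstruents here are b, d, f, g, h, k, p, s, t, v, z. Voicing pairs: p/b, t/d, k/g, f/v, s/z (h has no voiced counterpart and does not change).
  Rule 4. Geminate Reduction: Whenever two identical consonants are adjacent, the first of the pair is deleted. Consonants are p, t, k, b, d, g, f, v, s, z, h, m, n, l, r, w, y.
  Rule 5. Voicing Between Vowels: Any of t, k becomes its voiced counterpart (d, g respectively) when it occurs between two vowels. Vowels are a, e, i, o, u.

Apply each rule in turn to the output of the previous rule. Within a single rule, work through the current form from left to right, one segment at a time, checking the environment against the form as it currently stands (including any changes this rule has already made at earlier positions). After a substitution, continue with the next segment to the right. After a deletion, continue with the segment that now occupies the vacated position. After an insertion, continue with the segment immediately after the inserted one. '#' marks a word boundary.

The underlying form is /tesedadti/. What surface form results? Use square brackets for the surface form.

[tzdadi]

Rule 1 Final Devoicing: no change — [tesedadti]
Rule 2 Syncope: [tesedadti] → [tsdadti]
Rule 3 Regressive Voicing Assimilation: [tsdadti] → [tzdatti]
Rule 4 Geminate Reduction: [tzdatti] → [tzdati]
Rule 5 Voicing Between Vowels: [tzdati] → [tzdadi]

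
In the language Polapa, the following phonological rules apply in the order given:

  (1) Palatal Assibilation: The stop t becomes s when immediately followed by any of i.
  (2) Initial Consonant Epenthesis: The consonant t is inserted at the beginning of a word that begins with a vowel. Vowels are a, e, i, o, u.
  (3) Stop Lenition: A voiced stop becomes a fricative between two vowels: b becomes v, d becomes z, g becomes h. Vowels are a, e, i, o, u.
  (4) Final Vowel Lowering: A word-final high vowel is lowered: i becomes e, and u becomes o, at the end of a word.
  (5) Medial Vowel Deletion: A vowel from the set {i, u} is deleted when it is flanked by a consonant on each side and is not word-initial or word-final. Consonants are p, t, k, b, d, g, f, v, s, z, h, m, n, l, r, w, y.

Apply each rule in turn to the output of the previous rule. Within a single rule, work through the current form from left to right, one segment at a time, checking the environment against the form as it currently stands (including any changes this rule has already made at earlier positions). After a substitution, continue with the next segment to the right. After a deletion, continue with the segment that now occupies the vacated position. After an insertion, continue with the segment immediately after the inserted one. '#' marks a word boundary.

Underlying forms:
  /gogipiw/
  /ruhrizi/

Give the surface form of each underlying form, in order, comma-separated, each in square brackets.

[gohpw], [rhrze]

/gogipiw/:
  (1) Palatal Assibilation: no change — [gogipiw]
  (2) Initial Consonant Epenthesis: no change — [gogipiw]
  (3) Stop Lenition: [gogipiw] → [gohipiw]
  (4) Final Vowel Lowering: no change — [gohipiw]
  (5) Medial Vowel Deletion: [gohipiw] → [gohpw]
/ruhrizi/:
  (1) Palatal Assibilation: no change — [ruhrizi]
  (2) Initial Consonant Epenthesis: no change — [ruhrizi]
  (3) Stop Lenition: no change — [ruhrizi]
  (4) Final Vowel Lowering: [ruhrizi] → [ruhrize]
  (5) Medial Vowel Deletion: [ruhrize] → [rhrze]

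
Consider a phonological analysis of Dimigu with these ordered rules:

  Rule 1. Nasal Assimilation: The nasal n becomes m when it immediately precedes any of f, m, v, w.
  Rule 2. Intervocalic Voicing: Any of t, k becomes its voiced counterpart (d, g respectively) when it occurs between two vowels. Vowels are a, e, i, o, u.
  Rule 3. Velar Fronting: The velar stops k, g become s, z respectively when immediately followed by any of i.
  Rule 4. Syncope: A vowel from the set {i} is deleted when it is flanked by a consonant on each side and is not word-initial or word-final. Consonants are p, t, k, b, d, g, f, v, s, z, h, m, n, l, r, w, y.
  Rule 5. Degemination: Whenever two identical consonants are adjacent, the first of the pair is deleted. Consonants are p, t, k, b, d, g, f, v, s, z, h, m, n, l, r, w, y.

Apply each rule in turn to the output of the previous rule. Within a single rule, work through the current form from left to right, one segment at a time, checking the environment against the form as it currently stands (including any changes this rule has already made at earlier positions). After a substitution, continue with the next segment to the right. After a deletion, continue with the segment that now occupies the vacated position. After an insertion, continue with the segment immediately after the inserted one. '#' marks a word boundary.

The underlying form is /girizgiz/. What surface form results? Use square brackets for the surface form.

Rule 1 Nasal Assimilation: no change — [girizgiz]
Rule 2 Intervocalic Voicing: no change — [girizgiz]
Rule 3 Velar Fronting: [girizgiz] → [zirizziz]
Rule 4 Syncope: [zirizziz] → [zrzzz]
Rule 5 Degemination: [zrzzz] → [zrz]

[zrz]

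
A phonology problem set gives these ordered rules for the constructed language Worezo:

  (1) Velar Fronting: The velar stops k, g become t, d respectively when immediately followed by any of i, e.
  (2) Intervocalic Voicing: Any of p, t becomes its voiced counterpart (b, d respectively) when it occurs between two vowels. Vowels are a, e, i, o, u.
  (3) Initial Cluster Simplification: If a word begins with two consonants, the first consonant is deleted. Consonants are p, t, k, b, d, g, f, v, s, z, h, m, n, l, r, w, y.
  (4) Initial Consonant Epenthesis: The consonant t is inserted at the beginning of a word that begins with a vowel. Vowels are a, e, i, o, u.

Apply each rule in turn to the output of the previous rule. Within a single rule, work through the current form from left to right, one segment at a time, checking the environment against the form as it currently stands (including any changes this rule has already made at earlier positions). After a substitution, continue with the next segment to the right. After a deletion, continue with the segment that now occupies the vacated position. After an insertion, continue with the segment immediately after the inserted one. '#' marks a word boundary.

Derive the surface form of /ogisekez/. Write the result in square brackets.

(1) Velar Fronting: [ogisekez] → [odisetez]
(2) Intervocalic Voicing: [odisetez] → [odisedez]
(3) Initial Cluster Simplification: no change — [odisedez]
(4) Initial Consonant Epenthesis: [odisedez] → [todisedez]

[todisedez]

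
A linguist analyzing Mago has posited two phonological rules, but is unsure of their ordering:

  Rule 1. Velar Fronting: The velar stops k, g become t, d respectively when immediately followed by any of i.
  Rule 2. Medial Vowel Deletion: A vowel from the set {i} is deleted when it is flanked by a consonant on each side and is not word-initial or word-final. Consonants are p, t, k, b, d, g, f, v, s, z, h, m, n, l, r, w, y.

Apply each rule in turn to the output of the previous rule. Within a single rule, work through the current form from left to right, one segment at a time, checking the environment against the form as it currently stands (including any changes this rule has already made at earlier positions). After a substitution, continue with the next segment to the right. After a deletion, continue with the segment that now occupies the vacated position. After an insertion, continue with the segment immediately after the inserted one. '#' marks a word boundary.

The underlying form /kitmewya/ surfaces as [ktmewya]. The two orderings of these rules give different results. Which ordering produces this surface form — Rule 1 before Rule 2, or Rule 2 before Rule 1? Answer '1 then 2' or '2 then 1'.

Order 1 then 2:
  1 Velar Fronting: [kitmewya] → [titmewya]
  2 Medial Vowel Deletion: [titmewya] → [ttmewya]
  result: [ttmewya]
Order 2 then 1:
  2 Medial Vowel Deletion: [kitmewya] → [ktmewya]
  1 Velar Fronting: no change — [ktmewya]
  result: [ktmewya]

2 then 1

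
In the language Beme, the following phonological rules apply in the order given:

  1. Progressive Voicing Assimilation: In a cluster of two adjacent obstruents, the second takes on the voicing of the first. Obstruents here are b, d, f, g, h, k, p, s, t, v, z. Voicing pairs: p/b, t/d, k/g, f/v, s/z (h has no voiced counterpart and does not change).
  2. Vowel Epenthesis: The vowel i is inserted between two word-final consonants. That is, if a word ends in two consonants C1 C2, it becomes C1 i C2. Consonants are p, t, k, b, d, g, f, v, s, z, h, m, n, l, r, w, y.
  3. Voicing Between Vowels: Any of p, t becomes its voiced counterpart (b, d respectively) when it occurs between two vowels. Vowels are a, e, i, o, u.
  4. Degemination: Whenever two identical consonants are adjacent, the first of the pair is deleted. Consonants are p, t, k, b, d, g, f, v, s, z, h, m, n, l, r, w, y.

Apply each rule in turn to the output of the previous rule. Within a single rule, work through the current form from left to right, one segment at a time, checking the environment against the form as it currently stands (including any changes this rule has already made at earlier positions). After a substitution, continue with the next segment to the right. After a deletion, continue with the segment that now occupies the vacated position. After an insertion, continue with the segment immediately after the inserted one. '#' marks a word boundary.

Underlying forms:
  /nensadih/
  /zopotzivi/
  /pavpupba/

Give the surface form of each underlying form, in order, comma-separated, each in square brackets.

[nensadih], [zobotsivi], [pavbupa]

/nensadih/:
  1 Progressive Voicing Assimilation: no change — [nensadih]
  2 Vowel Epenthesis: no change — [nensadih]
  3 Voicing Between Vowels: no change — [nensadih]
  4 Degemination: no change — [nensadih]
/zopotzivi/:
  1 Progressive Voicing Assimilation: [zopotzivi] → [zopotsivi]
  2 Vowel Epenthesis: no change — [zopotsivi]
  3 Voicing Between Vowels: [zopotsivi] → [zobotsivi]
  4 Degemination: no change — [zobotsivi]
/pavpupba/:
  1 Progressive Voicing Assimilation: [pavpupba] → [pavbuppa]
  2 Vowel Epenthesis: no change — [pavbuppa]
  3 Voicing Between Vowels: no change — [pavbuppa]
  4 Degemination: [pavbuppa] → [pavbupa]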